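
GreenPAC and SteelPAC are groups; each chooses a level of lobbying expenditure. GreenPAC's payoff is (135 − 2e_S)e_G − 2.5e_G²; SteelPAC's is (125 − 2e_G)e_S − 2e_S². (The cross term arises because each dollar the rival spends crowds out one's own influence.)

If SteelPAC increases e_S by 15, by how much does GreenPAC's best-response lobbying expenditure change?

-6

Expanding GreenPAC's payoff: 135e_G − 2e_Se_G − 2.5e_G².
∂π/∂e_G = 135 − 2e_S − 5e_G = 0, so e_G = 27 − 0.4e_S.
The reaction-function slope is −0.4, so a 15-unit rise in e_S moves e_G by −0.4 × 15 = −6. GreenPAC's best response falls — the actions are strategic substitutes.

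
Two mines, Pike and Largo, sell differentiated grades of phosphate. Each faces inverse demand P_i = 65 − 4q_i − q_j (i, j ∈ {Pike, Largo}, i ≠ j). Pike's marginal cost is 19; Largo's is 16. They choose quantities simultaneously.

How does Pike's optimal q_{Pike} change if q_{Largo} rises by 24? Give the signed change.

-3

Mine Pike's profit: π = q_{Pike}(65 − 4q_{Pike} − q_{Largo}) − 19q_{Pike}.
∂π/∂q_{Pike} = 46 − 8q_{Pike} − q_{Largo} = 0 ⇒ q_{Pike} = 5.75 − 0.125q_{Largo}.
The reaction-function slope is −0.125, so a 24-unit rise in q_{Largo} moves q_{Pike} by −0.125 × 24 = −3. Pike's best response falls — the actions are strategic substitutes.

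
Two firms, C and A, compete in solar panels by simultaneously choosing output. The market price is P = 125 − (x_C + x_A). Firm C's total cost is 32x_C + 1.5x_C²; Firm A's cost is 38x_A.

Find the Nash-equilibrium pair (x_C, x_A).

Firm C's profit: π = x_C(125 − (x_C + x_A)) − 32x_C − 1.5x_C².
∂π/∂x_C = 93 − 5x_C − x_A = 0, so x_C = 18.6 − 0.2x_A.
For A: ∂π/∂x_A = 87 − 2x_A − x_C = 0 ⇒ x_A = 43.5 − 0.5x_C.
Solving the two reaction functions simultaneously: (1 − (−0.2)(−0.5))x_C = 18.6 − 0.2·43.5, so 0.9x_C = 9.9 and x_C = 11.
Then x_A = 43.5 − 0.5·11 = 38.

11, 38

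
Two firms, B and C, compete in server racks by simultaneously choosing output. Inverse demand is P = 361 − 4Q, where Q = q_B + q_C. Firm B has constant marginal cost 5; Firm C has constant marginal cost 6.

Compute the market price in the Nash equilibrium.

124

Firm B's profit: π = q_B(361 − 4(q_B + q_C)) − 5q_B.
∂π/∂q_B = 356 − 8q_B − 4q_C = 0, so q_B = 44.5 − 0.5q_C.
By the same steps for C: q_C = 44.375 − 0.5q_B.
Solving the two reaction functions simultaneously: (1 − (−0.5)(−0.5))q_B = 44.5 − 0.5·44.375, so 0.75q_B = 22.3125 and q_B = 29.75.
Then q_C = 44.375 − 0.5·29.75 = 29.5.
Equilibrium price: P = 361 − 4·59.25 = 124.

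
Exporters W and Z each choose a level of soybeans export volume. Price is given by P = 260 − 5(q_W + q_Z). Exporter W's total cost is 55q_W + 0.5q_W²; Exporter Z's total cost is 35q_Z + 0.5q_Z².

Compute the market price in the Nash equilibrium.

125.625

Exporter W's profit: π = q_W(260 − 5(q_W + q_Z)) − 55q_W − 0.5q_W².
∂π/∂q_W = 205 − 11q_W − 5q_Z = 0, so q_W = 205/11 − (5/11)q_Z.
By the same steps for Z: q_Z = 225/11 − (5/11)q_W.
Solving the two reaction functions simultaneously: (1 − (−5/11)(−5/11))q_W = 205/11 − (5/11)·(225/11), so (96/121)q_W = 1130/121 and q_W = 565/48.
Then q_Z = 225/11 − (5/11)·(565/48) = 725/48.
Equilibrium price: P = 260 − 5·26.875 = 125.625.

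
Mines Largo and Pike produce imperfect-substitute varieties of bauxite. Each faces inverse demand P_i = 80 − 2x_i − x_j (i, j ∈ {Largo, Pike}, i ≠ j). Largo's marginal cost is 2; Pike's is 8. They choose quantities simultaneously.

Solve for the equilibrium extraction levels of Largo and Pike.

Mine Largo's profit: π = x_{Largo}(80 − 2x_{Largo} − x_{Pike}) − 2x_{Largo}.
∂π/∂x_{Largo} = 78 − 4x_{Largo} − x_{Pike} = 0 ⇒ x_{Largo} = 19.5 − 0.25x_{Pike}.
Similarly x_{Pike} = 18 − 0.25x_{Largo}.
Substituting the second reaction function into the first: x_{Largo} = 19.5 − 0.25(18 − 0.25x_{Largo}), which gives 0.9375x_{Largo} = 15 ⇒ x_{Largo} = 16.
Then x_{Pike} = 18 − 0.25·16 = 14.

16, 14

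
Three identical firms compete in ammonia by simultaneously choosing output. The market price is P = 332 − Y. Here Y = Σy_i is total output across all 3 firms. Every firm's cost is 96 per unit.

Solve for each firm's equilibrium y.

59

A representative firm's profit is π_i = y_i(332 − Y) − 96y_i, with Y = y_i + Σ_{j≠i} y_j.
First-order condition: 236 − 2y_i − Σ_{j≠i} y_j = 0.
With identical firms, set every y_j = y: then 236 − 2y − 2y = 0, i.e. y = 236/4 = 59.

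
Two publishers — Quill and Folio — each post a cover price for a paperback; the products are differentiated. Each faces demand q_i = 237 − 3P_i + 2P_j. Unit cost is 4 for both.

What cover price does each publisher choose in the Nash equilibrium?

62.25

Quill's profit: π = (P_{Quill} − 4)(237 − 3P_{Quill} + 2P_{Folio}).
∂π/∂P_{Quill} = 249 − 6P_{Quill} + 2P_{Folio} = 0 ⇒ P_{Quill} = 41.5 + (1/3)P_{Folio}.
Setting P_{Quill} = P_{Folio} in the reaction function: P_{Quill} = 41.5 + (1/3)P_{Quill}, so P_{Quill} = 41.5 / (2/3) = 62.25.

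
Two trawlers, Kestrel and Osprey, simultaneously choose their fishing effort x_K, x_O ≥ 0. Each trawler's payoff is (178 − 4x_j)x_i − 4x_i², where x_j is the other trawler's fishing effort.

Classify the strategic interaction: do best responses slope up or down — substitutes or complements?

Kestrel's payoff is (178 − 4x_O)x_K − 4x_K².
∂π/∂x_K = 178 − 4x_O − 8x_K = 0, so x_K = 22.25 − 0.5x_O.
The best-response slope dx_K/dx_O = −0.5 < 0: the reaction function is downward-sloping, so the choices are strategic substitutes.

strategic substitutes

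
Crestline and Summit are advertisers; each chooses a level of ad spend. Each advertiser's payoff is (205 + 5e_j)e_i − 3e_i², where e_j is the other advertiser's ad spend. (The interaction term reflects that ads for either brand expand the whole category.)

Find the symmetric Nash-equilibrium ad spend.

205

Crestline's payoff is (205 + 5e_S)e_C − 3e_C².
∂π/∂e_C = 205 + 5e_S − 6e_C = 0, so e_C = 205/6 + (5/6)e_S.
Setting e_C = e_S in the reaction function: e_C = 205/6 + (5/6)e_C, so e_C = (205/6) / (1/6) = 205.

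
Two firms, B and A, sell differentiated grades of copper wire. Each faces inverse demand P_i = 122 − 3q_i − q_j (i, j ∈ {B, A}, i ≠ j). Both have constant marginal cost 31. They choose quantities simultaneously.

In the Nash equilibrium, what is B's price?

Firm B's profit: π = q_B(122 − 3q_B − q_A) − 31q_B.
∂π/∂q_B = 91 − 6q_B − q_A = 0 ⇒ q_B = 91/6 − (1/6)q_A.
The game is symmetric, so in equilibrium q_A = q_B: the reaction function gives (7/6)q_B = 91/6, hence q_B = 13.
P_B = 122 − 3·13 − 13 = 70.

70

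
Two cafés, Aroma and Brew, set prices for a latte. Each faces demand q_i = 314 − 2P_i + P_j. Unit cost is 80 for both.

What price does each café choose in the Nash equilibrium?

Aroma's profit: π = (P_{Aroma} − 80)(314 − 2P_{Aroma} + P_{Brew}).
∂π/∂P_{Aroma} = 474 − 4P_{Aroma} + P_{Brew} = 0 ⇒ P_{Aroma} = 118.5 + 0.25P_{Brew}.
Setting P_{Aroma} = P_{Brew} in the reaction function: P_{Aroma} = 118.5 + 0.25P_{Aroma}, so P_{Aroma} = 118.5 / 0.75 = 158.

158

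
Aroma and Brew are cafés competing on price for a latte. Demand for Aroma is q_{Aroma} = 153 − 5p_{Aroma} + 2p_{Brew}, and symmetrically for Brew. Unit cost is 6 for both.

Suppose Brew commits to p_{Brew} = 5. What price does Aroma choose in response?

Aroma's profit: π = (p_{Aroma} − 6)(153 − 5p_{Aroma} + 2p_{Brew}).
∂π/∂p_{Aroma} = 183 − 10p_{Aroma} + 2p_{Brew} = 0 ⇒ p_{Aroma} = 18.3 + 0.2p_{Brew}.
At p_{Brew} = 5: p_{Aroma} = 18.3 + 0.2·5 = 19.3.

19.3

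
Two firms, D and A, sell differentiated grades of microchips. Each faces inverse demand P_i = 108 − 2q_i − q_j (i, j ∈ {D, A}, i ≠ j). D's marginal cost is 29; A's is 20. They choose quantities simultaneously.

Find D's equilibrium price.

59.4

Firm D's profit: π = q_D(108 − 2q_D − q_A) − 29q_D.
∂π/∂q_D = 79 − 4q_D − q_A = 0 ⇒ q_D = 19.75 − 0.25q_A.
Similarly q_A = 22 − 0.25q_D.
Solving the two reaction functions simultaneously: (1 − (−0.25)(−0.25))q_D = 19.75 − 0.25·22, so 0.9375q_D = 14.25 and q_D = 15.2.
Then q_A = 22 − 0.25·15.2 = 18.2.
P_D = 108 − 2·15.2 − 18.2 = 59.4.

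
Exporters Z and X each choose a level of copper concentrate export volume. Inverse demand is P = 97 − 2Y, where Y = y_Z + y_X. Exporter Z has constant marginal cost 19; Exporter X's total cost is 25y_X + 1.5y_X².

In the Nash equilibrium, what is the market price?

52.5

Exporter Z's profit: π = y_Z(97 − 2(y_Z + y_X)) − 19y_Z.
∂π/∂y_Z = 78 − 4y_Z − 2y_X = 0, so y_Z = 19.5 − 0.5y_X.
For X: ∂π/∂y_X = 72 − 7y_X − 2y_Z = 0 ⇒ y_X = 72/7 − (2/7)y_Z.
Solving the two reaction functions simultaneously: (1 − (−0.5)(−2/7))y_Z = 19.5 − 0.5·(72/7), so (6/7)y_Z = 201/14 and y_Z = 16.75.
Then y_X = 72/7 − (2/7)·16.75 = 5.5.
Equilibrium price: P = 97 − 2·22.25 = 52.5.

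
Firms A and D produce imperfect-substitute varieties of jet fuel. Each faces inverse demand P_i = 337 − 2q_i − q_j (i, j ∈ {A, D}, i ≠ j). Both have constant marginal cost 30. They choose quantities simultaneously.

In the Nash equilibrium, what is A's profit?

7539.92

Firm A's profit: π = q_A(337 − 2q_A − q_D) − 30q_A.
∂π/∂q_A = 307 − 4q_A − q_D = 0 ⇒ q_A = 76.75 − 0.25q_D.
The game is symmetric, so in equilibrium q_D = q_A: the reaction function gives 1.25q_A = 76.75, hence q_A = 61.4.
P_A = 337 − 2·61.4 − 61.4 = 152.8.
Profit = (152.8 − 30)·61.4 = 7539.92.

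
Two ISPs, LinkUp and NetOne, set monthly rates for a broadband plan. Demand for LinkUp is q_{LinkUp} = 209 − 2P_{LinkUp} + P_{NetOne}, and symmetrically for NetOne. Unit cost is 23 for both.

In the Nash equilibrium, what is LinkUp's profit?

LinkUp's profit: π = (P_{LinkUp} − 23)(209 − 2P_{LinkUp} + P_{NetOne}).
∂π/∂P_{LinkUp} = 255 − 4P_{LinkUp} + P_{NetOne} = 0 ⇒ P_{LinkUp} = 63.75 + 0.25P_{NetOne}.
The game is symmetric, so in equilibrium P_{NetOne} = P_{LinkUp}: the reaction function gives 0.75P_{LinkUp} = 63.75, hence P_{LinkUp} = 85.
q_{LinkUp} = 209 − 2·85 + 85 = 124.
Profit = (85 − 23)·124 = 7688.

7688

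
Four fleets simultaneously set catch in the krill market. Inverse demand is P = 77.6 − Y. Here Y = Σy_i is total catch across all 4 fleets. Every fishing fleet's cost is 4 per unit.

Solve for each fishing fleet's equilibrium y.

A representative fishing fleet's profit is π_i = y_i(77.6 − Y) − 4y_i, with Y = y_i + Σ_{j≠i} y_j.
First-order condition: 73.6 − 2y_i − Σ_{j≠i} y_j = 0.
With identical fishing fleets, set every y_j = y: then 73.6 − 2y − 3y = 0, i.e. y = 73.6/5 = 14.72.

14.72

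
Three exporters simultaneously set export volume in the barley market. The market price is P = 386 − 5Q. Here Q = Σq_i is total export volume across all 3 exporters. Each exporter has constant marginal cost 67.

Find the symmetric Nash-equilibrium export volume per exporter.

A representative exporter's profit is π_i = q_i(386 − 5Q) − 67q_i, with Q = q_i + Σ_{j≠i} q_j.
First-order condition: 319 − 10q_i − 5Σ_{j≠i} q_j = 0.
Imposing symmetry (q_j = q for all j) turns Σ_{j≠i} q_j into 2q, so 319 = 20q and q = 15.95.

15.95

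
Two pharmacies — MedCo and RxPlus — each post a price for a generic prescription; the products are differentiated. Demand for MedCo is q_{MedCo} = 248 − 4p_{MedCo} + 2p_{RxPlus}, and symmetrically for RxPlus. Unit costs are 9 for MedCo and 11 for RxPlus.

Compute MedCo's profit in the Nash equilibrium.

5959.84

MedCo's profit: π = (p_{MedCo} − 9)(248 − 4p_{MedCo} + 2p_{RxPlus}).
∂π/∂p_{MedCo} = 284 − 8p_{MedCo} + 2p_{RxPlus} = 0 ⇒ p_{MedCo} = 35.5 + 0.25p_{RxPlus}.
Similarly p_{RxPlus} = 36.5 + 0.25p_{MedCo}.
Solving the two reaction functions simultaneously: (1 − (0.25)(0.25))p_{MedCo} = 35.5 + 0.25·36.5, so 0.9375p_{MedCo} = 44.625 and p_{MedCo} = 47.6.
Then p_{RxPlus} = 36.5 + 0.25·47.6 = 48.4.
q_{MedCo} = 248 − 4·47.6 + 2·48.4 = 154.4.
Profit = (47.6 − 9)·154.4 = 5959.84.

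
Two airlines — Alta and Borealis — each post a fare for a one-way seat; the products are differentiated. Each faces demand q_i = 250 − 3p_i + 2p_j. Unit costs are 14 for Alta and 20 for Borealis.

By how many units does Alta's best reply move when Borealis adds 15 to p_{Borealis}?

5

Alta's profit: π = (p_{Alta} − 14)(250 − 3p_{Alta} + 2p_{Borealis}).
∂π/∂p_{Alta} = 292 − 6p_{Alta} + 2p_{Borealis} = 0 ⇒ p_{Alta} = 146/3 + (1/3)p_{Borealis}.
The reaction-function slope is 1/3, so a 15-unit rise in p_{Borealis} moves p_{Alta} by 1/3 × 15 = 5. Alta's best response rises — the actions are strategic complements.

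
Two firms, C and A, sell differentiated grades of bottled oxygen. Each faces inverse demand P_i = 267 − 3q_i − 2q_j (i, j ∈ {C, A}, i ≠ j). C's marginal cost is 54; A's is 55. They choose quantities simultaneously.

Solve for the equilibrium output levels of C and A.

Firm C's profit: π = q_C(267 − 3q_C − 2q_A) − 54q_C.
∂π/∂q_C = 213 − 6q_C − 2q_A = 0 ⇒ q_C = 35.5 − (1/3)q_A.
Similarly q_A = 106/3 − (1/3)q_C.
Substituting the second reaction function into the first: q_C = 35.5 − (1/3)(106/3 − (1/3)q_C), which gives (8/9)q_C = 427/18 ⇒ q_C = 26.6875.
Then q_A = 106/3 − (1/3)·26.6875 = 26.4375.

26.6875, 26.4375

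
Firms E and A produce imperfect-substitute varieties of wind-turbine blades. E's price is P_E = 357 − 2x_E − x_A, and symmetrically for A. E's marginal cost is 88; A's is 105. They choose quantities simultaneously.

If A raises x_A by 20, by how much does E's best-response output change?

Firm E's profit: π = x_E(357 − 2x_E − x_A) − 88x_E.
∂π/∂x_E = 269 − 4x_E − x_A = 0 ⇒ x_E = 67.25 − 0.25x_A.
The reaction-function slope is −0.25, so a 20-unit rise in x_A moves x_E by −0.25 × 20 = −5. E's best response falls — the actions are strategic substitutes.

-5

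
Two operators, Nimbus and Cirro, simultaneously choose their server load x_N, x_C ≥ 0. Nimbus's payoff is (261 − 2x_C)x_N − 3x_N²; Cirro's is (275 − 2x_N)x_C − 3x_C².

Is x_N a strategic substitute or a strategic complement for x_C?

Expanding Nimbus's payoff: 261x_N − 2x_Cx_N − 3x_N².
∂π/∂x_N = 261 − 2x_C − 6x_N = 0, so x_N = 43.5 − (1/3)x_C.
The best-response slope dx_N/dx_C = −1/3 < 0: the reaction function is downward-sloping, so the choices are strategic substitutes.

strategic substitutes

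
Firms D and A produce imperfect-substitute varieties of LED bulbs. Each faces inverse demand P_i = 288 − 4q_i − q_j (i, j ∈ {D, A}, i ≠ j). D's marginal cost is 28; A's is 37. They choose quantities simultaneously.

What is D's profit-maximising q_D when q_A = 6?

Firm D's profit: π = q_D(288 − 4q_D − q_A) − 28q_D.
∂π/∂q_D = 260 − 8q_D − q_A = 0 ⇒ q_D = 32.5 − 0.125q_A.
At q_A = 6: q_D = 32.5 − 0.125·6 = 31.75.

31.75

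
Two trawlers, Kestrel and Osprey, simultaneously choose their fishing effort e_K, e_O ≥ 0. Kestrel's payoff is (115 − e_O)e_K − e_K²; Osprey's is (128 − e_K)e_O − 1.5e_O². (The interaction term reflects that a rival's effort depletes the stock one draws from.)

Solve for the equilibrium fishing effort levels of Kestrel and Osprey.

Expanding Kestrel's payoff: 115e_K − e_Oe_K − e_K².
∂π/∂e_K = 115 − e_O − 2e_K = 0, so e_K = 57.5 − 0.5e_O.
Likewise for Osprey: e_O = 128/3 − (1/3)e_K.
Plugging e_O into Kestrel's best response: e_K = 57.5 − 0.5(128/3 − (1/3)e_K) ⇒ (5/6)e_K = 217/6, so e_K = 43.4.
Then e_O = 128/3 − (1/3)·43.4 = 28.2.

43.4, 28.2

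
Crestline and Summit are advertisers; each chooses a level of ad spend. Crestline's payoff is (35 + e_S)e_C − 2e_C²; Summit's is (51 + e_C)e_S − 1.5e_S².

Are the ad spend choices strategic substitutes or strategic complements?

Expanding Crestline's payoff: 35e_C + e_Se_C − 2e_C².
∂π/∂e_C = 35 + e_S − 4e_C = 0, so e_C = 8.75 + 0.25e_S.
The best-response slope de_C/de_S = 0.25 > 0: the reaction function is upward-sloping, so the choices are strategic complements.

strategic complements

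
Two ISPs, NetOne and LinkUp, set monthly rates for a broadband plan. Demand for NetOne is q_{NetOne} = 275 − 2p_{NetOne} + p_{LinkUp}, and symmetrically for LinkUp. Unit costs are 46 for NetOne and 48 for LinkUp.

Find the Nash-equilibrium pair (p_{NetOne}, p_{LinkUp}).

NetOne's profit: π = (p_{NetOne} − 46)(275 − 2p_{NetOne} + p_{LinkUp}).
∂π/∂p_{NetOne} = 367 − 4p_{NetOne} + p_{LinkUp} = 0 ⇒ p_{NetOne} = 91.75 + 0.25p_{LinkUp}.
Similarly p_{LinkUp} = 92.75 + 0.25p_{NetOne}.
Substituting the second reaction function into the first: p_{NetOne} = 91.75 + 0.25(92.75 + 0.25p_{NetOne}), which gives 0.9375p_{NetOne} = 114.9375 ⇒ p_{NetOne} = 122.6.
Then p_{LinkUp} = 92.75 + 0.25·122.6 = 123.4.

122.6, 123.4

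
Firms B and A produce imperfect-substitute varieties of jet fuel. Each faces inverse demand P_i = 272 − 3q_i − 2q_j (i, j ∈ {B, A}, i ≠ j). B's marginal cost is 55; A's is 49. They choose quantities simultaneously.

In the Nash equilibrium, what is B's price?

135.25

Firm B's profit: π = q_B(272 − 3q_B − 2q_A) − 55q_B.
∂π/∂q_B = 217 − 6q_B − 2q_A = 0 ⇒ q_B = 217/6 − (1/3)q_A.
Similarly q_A = 223/6 − (1/3)q_B.
Solving the two reaction functions simultaneously: (1 − (−1/3)(−1/3))q_B = 217/6 − (1/3)·(223/6), so (8/9)q_B = 214/9 and q_B = 26.75.
Then q_A = 223/6 − (1/3)·26.75 = 28.25.
P_B = 272 − 3·26.75 − 2·28.25 = 135.25.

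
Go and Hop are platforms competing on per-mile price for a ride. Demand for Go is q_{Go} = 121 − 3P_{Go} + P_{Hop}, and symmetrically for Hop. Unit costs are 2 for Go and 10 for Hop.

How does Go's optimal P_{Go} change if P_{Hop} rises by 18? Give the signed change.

Go's profit: π = (P_{Go} − 2)(121 − 3P_{Go} + P_{Hop}).
∂π/∂P_{Go} = 127 − 6P_{Go} + P_{Hop} = 0 ⇒ P_{Go} = 127/6 + (1/6)P_{Hop}.
The reaction-function slope is 1/6, so an 18-unit rise in P_{Hop} moves P_{Go} by 1/6 × 18 = 3. Go's best response rises — the actions are strategic complements.

3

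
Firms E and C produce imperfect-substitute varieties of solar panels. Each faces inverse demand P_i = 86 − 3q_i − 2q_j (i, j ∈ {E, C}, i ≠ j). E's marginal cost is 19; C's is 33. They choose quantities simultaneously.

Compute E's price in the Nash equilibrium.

Firm E's profit: π = q_E(86 − 3q_E − 2q_C) − 19q_E.
∂π/∂q_E = 67 − 6q_E − 2q_C = 0 ⇒ q_E = 67/6 − (1/3)q_C.
Similarly q_C = 53/6 − (1/3)q_E.
Solving the two reaction functions simultaneously: (1 − (−1/3)(−1/3))q_E = 67/6 − (1/3)·(53/6), so (8/9)q_E = 74/9 and q_E = 9.25.
Then q_C = 53/6 − (1/3)·9.25 = 5.75.
P_E = 86 − 3·9.25 − 2·5.75 = 46.75.

46.75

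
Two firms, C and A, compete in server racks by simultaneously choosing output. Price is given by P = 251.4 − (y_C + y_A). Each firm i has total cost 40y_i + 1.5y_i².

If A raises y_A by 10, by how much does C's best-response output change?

Firm C's profit: π = y_C(251.4 − (y_C + y_A)) − 40y_C − 1.5y_C².
∂π/∂y_C = 211.4 − 5y_C − y_A = 0, so y_C = 42.28 − 0.2y_A.
The reaction-function slope is −0.2, so a 10-unit rise in y_A moves y_C by −0.2 × 10 = −2. C's best response falls — the actions are strategic substitutes.

-2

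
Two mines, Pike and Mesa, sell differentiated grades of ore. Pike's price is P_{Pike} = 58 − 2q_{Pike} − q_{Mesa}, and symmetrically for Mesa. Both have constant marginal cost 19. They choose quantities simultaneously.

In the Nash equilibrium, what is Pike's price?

34.6

Mine Pike's profit: π = q_{Pike}(58 − 2q_{Pike} − q_{Mesa}) − 19q_{Pike}.
∂π/∂q_{Pike} = 39 − 4q_{Pike} − q_{Mesa} = 0 ⇒ q_{Pike} = 9.75 − 0.25q_{Mesa}.
By symmetry q_{Mesa} = q_{Pike}; substituting into the reaction function, 1.25q_{Pike} = 9.75 and q_{Pike} = 7.8.
P_{Pike} = 58 − 2·7.8 − 7.8 = 34.6.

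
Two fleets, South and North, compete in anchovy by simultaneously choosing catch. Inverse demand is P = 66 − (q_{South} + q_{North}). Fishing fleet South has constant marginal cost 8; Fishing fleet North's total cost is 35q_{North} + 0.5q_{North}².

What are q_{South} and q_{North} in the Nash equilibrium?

28.6, 0.8

Fishing fleet South's profit: π = q_{South}(66 − (q_{South} + q_{North})) − 8q_{South}.
∂π/∂q_{South} = 58 − 2q_{South} − q_{North} = 0, so q_{South} = 29 − 0.5q_{North}.
For North: ∂π/∂q_{North} = 31 − 3q_{North} − q_{South} = 0 ⇒ q_{North} = 31/3 − (1/3)q_{South}.
Solving the two reaction functions simultaneously: (1 − (−0.5)(−1/3))q_{South} = 29 − 0.5·(31/3), so (5/6)q_{South} = 143/6 and q_{South} = 28.6.
Then q_{North} = 31/3 − (1/3)·28.6 = 0.8.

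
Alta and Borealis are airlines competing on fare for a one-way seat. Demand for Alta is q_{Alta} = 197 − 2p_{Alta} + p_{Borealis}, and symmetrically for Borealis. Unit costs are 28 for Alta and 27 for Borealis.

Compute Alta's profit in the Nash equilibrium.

6316.88

Alta's profit: π = (p_{Alta} − 28)(197 − 2p_{Alta} + p_{Borealis}).
∂π/∂p_{Alta} = 253 − 4p_{Alta} + p_{Borealis} = 0 ⇒ p_{Alta} = 63.25 + 0.25p_{Borealis}.
Similarly p_{Borealis} = 62.75 + 0.25p_{Alta}.
Substituting the second reaction function into the first: p_{Alta} = 63.25 + 0.25(62.75 + 0.25p_{Alta}), which gives 0.9375p_{Alta} = 78.9375 ⇒ p_{Alta} = 84.2.
Then p_{Borealis} = 62.75 + 0.25·84.2 = 83.8.
q_{Alta} = 197 − 2·84.2 + 83.8 = 112.4.
Profit = (84.2 − 28)·112.4 = 6316.88.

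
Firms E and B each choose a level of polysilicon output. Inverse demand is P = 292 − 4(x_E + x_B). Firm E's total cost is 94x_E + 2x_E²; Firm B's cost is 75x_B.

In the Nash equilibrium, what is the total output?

Firm E's profit: π = x_E(292 − 4(x_E + x_B)) − 94x_E − 2x_E².
∂π/∂x_E = 198 − 12x_E − 4x_B = 0, so x_E = 16.5 − (1/3)x_B.
For B: ∂π/∂x_B = 217 − 8x_B − 4x_E = 0 ⇒ x_B = 27.125 − 0.5x_E.
Substituting the second reaction function into the first: x_E = 16.5 − (1/3)(27.125 − 0.5x_E), which gives (5/6)x_E = 179/24 ⇒ x_E = 8.95.
Then x_B = 27.125 − 0.5·8.95 = 22.65.
Total output: 8.95 + 22.65 = 31.6.

31.6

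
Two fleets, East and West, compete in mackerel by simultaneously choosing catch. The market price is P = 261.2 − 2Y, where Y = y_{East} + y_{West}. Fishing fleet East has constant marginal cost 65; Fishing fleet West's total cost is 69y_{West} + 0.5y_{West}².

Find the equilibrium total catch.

Fishing fleet East's profit: π = y_{East}(261.2 − 2(y_{East} + y_{West})) − 65y_{East}.
∂π/∂y_{East} = 196.2 − 4y_{East} − 2y_{West} = 0, so y_{East} = 49.05 − 0.5y_{West}.
For West: ∂π/∂y_{West} = 192.2 − 5y_{West} − 2y_{East} = 0 ⇒ y_{West} = 38.44 − 0.4y_{East}.
Solving the two reaction functions simultaneously: (1 − (−0.5)(−0.4))y_{East} = 49.05 − 0.5·38.44, so 0.8y_{East} = 29.83 and y_{East} = 37.2875.
Then y_{West} = 38.44 − 0.4·37.2875 = 23.525.
Total catch: 37.2875 + 23.525 = 60.8125.

60.8125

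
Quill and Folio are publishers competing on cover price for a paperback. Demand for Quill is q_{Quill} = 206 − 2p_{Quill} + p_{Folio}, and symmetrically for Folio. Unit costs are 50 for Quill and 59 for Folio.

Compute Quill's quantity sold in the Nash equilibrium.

106.4

Quill's profit: π = (p_{Quill} − 50)(206 − 2p_{Quill} + p_{Folio}).
∂π/∂p_{Quill} = 306 − 4p_{Quill} + p_{Folio} = 0 ⇒ p_{Quill} = 76.5 + 0.25p_{Folio}.
Similarly p_{Folio} = 81 + 0.25p_{Quill}.
Solving the two reaction functions simultaneously: (1 − (0.25)(0.25))p_{Quill} = 76.5 + 0.25·81, so 0.9375p_{Quill} = 96.75 and p_{Quill} = 103.2.
Then p_{Folio} = 81 + 0.25·103.2 = 106.8.
q_{Quill} = 206 − 2·103.2 + 106.8 = 106.4.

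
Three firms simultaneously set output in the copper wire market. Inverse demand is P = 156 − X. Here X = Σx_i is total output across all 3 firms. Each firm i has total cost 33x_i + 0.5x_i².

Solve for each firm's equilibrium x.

A representative firm's profit is π_i = x_i(156 − X) − 33x_i − 0.5x_i², with X = x_i + Σ_{j≠i} x_j.
First-order condition: 123 − 3x_i − Σ_{j≠i} x_j = 0.
Imposing symmetry (x_j = x for all j) turns Σ_{j≠i} x_j into 2x, so 123 = 5x and x = 24.6.

24.6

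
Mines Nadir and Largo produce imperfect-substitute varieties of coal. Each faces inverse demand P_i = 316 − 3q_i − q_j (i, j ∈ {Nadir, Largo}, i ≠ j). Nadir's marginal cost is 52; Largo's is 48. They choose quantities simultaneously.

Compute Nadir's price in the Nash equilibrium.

164.8

Mine Nadir's profit: π = q_{Nadir}(316 − 3q_{Nadir} − q_{Largo}) − 52q_{Nadir}.
∂π/∂q_{Nadir} = 264 − 6q_{Nadir} − q_{Largo} = 0 ⇒ q_{Nadir} = 44 − (1/6)q_{Largo}.
Similarly q_{Largo} = 134/3 − (1/6)q_{Nadir}.
Solving the two reaction functions simultaneously: (1 − (−1/6)(−1/6))q_{Nadir} = 44 − (1/6)·(134/3), so (35/36)q_{Nadir} = 329/9 and q_{Nadir} = 37.6.
Then q_{Largo} = 134/3 − (1/6)·37.6 = 38.4.
P_{Nadir} = 316 − 3·37.6 − 38.4 = 164.8.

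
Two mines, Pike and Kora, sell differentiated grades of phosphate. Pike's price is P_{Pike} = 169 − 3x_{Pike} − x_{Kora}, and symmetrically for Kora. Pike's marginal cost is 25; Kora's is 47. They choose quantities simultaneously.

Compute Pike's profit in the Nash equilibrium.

Mine Pike's profit: π = x_{Pike}(169 − 3x_{Pike} − x_{Kora}) − 25x_{Pike}.
∂π/∂x_{Pike} = 144 − 6x_{Pike} − x_{Kora} = 0 ⇒ x_{Pike} = 24 − (1/6)x_{Kora}.
Similarly x_{Kora} = 61/3 − (1/6)x_{Pike}.
Plugging x_{Kora} into Pike's best response: x_{Pike} = 24 − (1/6)(61/3 − (1/6)x_{Pike}) ⇒ (35/36)x_{Pike} = 371/18, so x_{Pike} = 21.2.
Then x_{Kora} = 61/3 − (1/6)·21.2 = 16.8.
P_{Pike} = 169 − 3·21.2 − 16.8 = 88.6.
Profit = (88.6 − 25)·21.2 = 1348.32.

1348.32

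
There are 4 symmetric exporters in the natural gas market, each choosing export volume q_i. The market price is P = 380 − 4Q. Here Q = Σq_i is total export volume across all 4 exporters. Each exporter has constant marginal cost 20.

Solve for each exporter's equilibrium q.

18

A representative exporter's profit is π_i = q_i(380 − 4Q) − 20q_i, with Q = q_i + Σ_{j≠i} q_j.
First-order condition: 360 − 8q_i − 4Σ_{j≠i} q_j = 0.
With identical exporters, set every q_j = q: then 360 − 8q − 12q = 0, i.e. q = 360/20 = 18.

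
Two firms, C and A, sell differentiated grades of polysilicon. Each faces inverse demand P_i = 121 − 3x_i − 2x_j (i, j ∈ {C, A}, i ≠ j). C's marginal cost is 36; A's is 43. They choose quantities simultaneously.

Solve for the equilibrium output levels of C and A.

11.0625, 9.3125

Firm C's profit: π = x_C(121 − 3x_C − 2x_A) − 36x_C.
∂π/∂x_C = 85 − 6x_C − 2x_A = 0 ⇒ x_C = 85/6 − (1/3)x_A.
Similarly x_A = 13 − (1/3)x_C.
Plugging x_A into C's best response: x_C = 85/6 − (1/3)(13 − (1/3)x_C) ⇒ (8/9)x_C = 59/6, so x_C = 11.0625.
Then x_A = 13 − (1/3)·11.0625 = 9.3125.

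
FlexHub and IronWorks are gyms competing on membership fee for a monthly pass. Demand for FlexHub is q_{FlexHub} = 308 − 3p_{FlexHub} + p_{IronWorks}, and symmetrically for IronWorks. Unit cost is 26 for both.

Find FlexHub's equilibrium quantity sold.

153.6

FlexHub's profit: π = (p_{FlexHub} − 26)(308 − 3p_{FlexHub} + p_{IronWorks}).
∂π/∂p_{FlexHub} = 386 − 6p_{FlexHub} + p_{IronWorks} = 0 ⇒ p_{FlexHub} = 193/3 + (1/6)p_{IronWorks}.
By symmetry p_{IronWorks} = p_{FlexHub}; substituting into the reaction function, (5/6)p_{FlexHub} = 193/3 and p_{FlexHub} = 77.2.
q_{FlexHub} = 308 − 3·77.2 + 77.2 = 153.6.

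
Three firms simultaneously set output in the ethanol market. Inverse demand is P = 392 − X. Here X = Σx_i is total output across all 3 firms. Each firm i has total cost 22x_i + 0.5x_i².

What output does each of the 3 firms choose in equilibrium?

A representative firm's profit is π_i = x_i(392 − X) − 22x_i − 0.5x_i², with X = x_i + Σ_{j≠i} x_j.
First-order condition: 370 − 3x_i − Σ_{j≠i} x_j = 0.
Imposing symmetry (x_j = x for all j) turns Σ_{j≠i} x_j into 2x, so 370 = 5x and x = 74.

74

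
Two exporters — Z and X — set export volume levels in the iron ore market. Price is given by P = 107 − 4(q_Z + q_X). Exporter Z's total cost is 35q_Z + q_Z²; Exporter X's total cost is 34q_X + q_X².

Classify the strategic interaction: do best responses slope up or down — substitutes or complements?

strategic substitutes

Exporter Z's profit: π = q_Z(107 − 4(q_Z + q_X)) − 35q_Z − q_Z².
∂π/∂q_Z = 72 − 10q_Z − 4q_X = 0, so q_Z = 7.2 − 0.4q_X.
The best-response slope dq_Z/dq_X = −0.4 < 0: the reaction function is downward-sloping, so the choices are strategic substitutes.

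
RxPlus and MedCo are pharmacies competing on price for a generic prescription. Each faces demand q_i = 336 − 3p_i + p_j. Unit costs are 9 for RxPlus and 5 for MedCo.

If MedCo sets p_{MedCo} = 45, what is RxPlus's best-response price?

68

RxPlus's profit: π = (p_{RxPlus} − 9)(336 − 3p_{RxPlus} + p_{MedCo}).
∂π/∂p_{RxPlus} = 363 − 6p_{RxPlus} + p_{MedCo} = 0 ⇒ p_{RxPlus} = 60.5 + (1/6)p_{MedCo}.
At p_{MedCo} = 45: p_{RxPlus} = 60.5 + (1/6)·45 = 68.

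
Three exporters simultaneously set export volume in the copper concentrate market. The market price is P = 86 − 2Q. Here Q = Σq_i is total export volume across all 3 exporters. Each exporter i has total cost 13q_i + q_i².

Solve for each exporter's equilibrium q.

7.3

A representative exporter's profit is π_i = q_i(86 − 2Q) − 13q_i − q_i², with Q = q_i + Σ_{j≠i} q_j.
First-order condition: 73 − 6q_i − 2Σ_{j≠i} q_j = 0.
In a symmetric equilibrium every exporter chooses the same q, so Σ_{j≠i} q_j = 2q. The condition becomes 73 − 10q = 0, giving q = 73/10 = 7.3.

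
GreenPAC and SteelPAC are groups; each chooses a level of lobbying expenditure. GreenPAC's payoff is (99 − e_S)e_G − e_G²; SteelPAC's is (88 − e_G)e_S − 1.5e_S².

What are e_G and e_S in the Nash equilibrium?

41.8, 15.4

Expanding GreenPAC's payoff: 99e_G − e_Se_G − e_G².
∂π/∂e_G = 99 − e_S − 2e_G = 0, so e_G = 49.5 − 0.5e_S.
Likewise for SteelPAC: e_S = 88/3 − (1/3)e_G.
Solving the two reaction functions simultaneously: (1 − (−0.5)(−1/3))e_G = 49.5 − 0.5·(88/3), so (5/6)e_G = 209/6 and e_G = 41.8.
Then e_S = 88/3 − (1/3)·41.8 = 15.4.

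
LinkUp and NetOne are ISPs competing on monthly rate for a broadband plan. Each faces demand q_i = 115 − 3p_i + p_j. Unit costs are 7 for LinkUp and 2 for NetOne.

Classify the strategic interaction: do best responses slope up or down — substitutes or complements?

strategic complements

LinkUp's profit: π = (p_{LinkUp} − 7)(115 − 3p_{LinkUp} + p_{NetOne}).
∂π/∂p_{LinkUp} = 136 − 6p_{LinkUp} + p_{NetOne} = 0 ⇒ p_{LinkUp} = 68/3 + (1/6)p_{NetOne}.
The best-response slope dp_{LinkUp}/dp_{NetOne} = 1/6 > 0: the reaction function is upward-sloping, so the choices are strategic complements.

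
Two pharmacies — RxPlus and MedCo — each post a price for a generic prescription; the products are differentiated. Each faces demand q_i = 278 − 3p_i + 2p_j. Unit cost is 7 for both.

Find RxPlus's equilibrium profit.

13770.1875

RxPlus's profit: π = (p_{RxPlus} − 7)(278 − 3p_{RxPlus} + 2p_{MedCo}).
∂π/∂p_{RxPlus} = 299 − 6p_{RxPlus} + 2p_{MedCo} = 0 ⇒ p_{RxPlus} = 299/6 + (1/3)p_{MedCo}.
By symmetry p_{MedCo} = p_{RxPlus}; substituting into the reaction function, (2/3)p_{RxPlus} = 299/6 and p_{RxPlus} = 74.75.
q_{RxPlus} = 278 − 3·74.75 + 2·74.75 = 203.25.
Profit = (74.75 − 7)·203.25 = 13770.1875.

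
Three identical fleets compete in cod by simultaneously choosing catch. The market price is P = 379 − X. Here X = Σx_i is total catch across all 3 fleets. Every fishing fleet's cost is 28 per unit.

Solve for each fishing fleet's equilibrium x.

A representative fishing fleet's profit is π_i = x_i(379 − X) − 28x_i, with X = x_i + Σ_{j≠i} x_j.
First-order condition: 351 − 2x_i − Σ_{j≠i} x_j = 0.
In a symmetric equilibrium every fishing fleet chooses the same x, so Σ_{j≠i} x_j = 2x. The condition becomes 351 − 4x = 0, giving x = 351/4 = 87.75.

87.75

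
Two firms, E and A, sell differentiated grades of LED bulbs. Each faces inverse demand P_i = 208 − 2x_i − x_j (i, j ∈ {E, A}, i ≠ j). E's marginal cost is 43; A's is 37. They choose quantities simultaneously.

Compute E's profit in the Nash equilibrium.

2125.52

Firm E's profit: π = x_E(208 − 2x_E − x_A) − 43x_E.
∂π/∂x_E = 165 − 4x_E − x_A = 0 ⇒ x_E = 41.25 − 0.25x_A.
Similarly x_A = 42.75 − 0.25x_E.
Plugging x_A into E's best response: x_E = 41.25 − 0.25(42.75 − 0.25x_E) ⇒ 0.9375x_E = 30.5625, so x_E = 32.6.
Then x_A = 42.75 − 0.25·32.6 = 34.6.
P_E = 208 − 2·32.6 − 34.6 = 108.2.
Profit = (108.2 − 43)·32.6 = 2125.52.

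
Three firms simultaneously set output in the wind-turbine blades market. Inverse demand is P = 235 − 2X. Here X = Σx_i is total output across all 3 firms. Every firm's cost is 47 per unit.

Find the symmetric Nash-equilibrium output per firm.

23.5

A representative firm's profit is π_i = x_i(235 − 2X) − 47x_i, with X = x_i + Σ_{j≠i} x_j.
First-order condition: 188 − 4x_i − 2Σ_{j≠i} x_j = 0.
With identical firms, set every x_j = x: then 188 − 4x − 4x = 0, i.e. x = 188/8 = 23.5.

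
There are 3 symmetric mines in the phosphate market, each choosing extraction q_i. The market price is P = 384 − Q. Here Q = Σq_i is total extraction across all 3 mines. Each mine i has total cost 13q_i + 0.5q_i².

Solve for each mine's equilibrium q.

A representative mine's profit is π_i = q_i(384 − Q) − 13q_i − 0.5q_i², with Q = q_i + Σ_{j≠i} q_j.
First-order condition: 371 − 3q_i − Σ_{j≠i} q_j = 0.
Imposing symmetry (q_j = q for all j) turns Σ_{j≠i} q_j into 2q, so 371 = 5q and q = 74.2.

74.2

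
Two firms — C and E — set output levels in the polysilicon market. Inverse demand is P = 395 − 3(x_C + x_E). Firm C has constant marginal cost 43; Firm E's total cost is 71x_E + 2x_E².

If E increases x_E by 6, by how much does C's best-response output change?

-3

Firm C's profit: π = x_C(395 − 3(x_C + x_E)) − 43x_C.
∂π/∂x_C = 352 − 6x_C − 3x_E = 0, so x_C = 176/3 − 0.5x_E.
The reaction-function slope is −0.5, so a 6-unit rise in x_E moves x_C by −0.5 × 6 = −3. C's best response falls — the actions are strategic substitutes.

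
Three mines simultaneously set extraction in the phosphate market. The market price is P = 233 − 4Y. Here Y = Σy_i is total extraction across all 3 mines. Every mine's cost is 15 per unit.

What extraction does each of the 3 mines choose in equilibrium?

13.625

A representative mine's profit is π_i = y_i(233 − 4Y) − 15y_i, with Y = y_i + Σ_{j≠i} y_j.
First-order condition: 218 − 8y_i − 4Σ_{j≠i} y_j = 0.
With identical mines, set every y_j = y: then 218 − 8y − 8y = 0, i.e. y = 218/16 = 13.625.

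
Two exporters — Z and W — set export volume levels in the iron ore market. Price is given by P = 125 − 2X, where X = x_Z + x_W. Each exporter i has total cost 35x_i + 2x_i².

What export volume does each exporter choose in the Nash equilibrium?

9

Exporter Z's profit: π = x_Z(125 − 2(x_Z + x_W)) − 35x_Z − 2x_Z².
∂π/∂x_Z = 90 − 8x_Z − 2x_W = 0, so x_Z = 11.25 − 0.25x_W.
By symmetry x_W = x_Z; substituting into the reaction function, 1.25x_Z = 11.25 and x_Z = 9.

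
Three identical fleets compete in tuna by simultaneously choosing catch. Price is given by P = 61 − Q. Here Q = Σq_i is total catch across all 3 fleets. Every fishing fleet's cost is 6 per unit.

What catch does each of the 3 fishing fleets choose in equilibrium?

A representative fishing fleet's profit is π_i = q_i(61 − Q) − 6q_i, with Q = q_i + Σ_{j≠i} q_j.
First-order condition: 55 − 2q_i − Σ_{j≠i} q_j = 0.
With identical fishing fleets, set every q_j = q: then 55 − 2q − 2q = 0, i.e. q = 55/4 = 13.75.

13.75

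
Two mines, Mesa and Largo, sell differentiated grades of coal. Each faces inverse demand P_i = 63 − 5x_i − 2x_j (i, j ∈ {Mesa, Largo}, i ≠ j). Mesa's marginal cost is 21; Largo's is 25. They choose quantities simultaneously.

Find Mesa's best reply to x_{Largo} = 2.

3.8

Mine Mesa's profit: π = x_{Mesa}(63 − 5x_{Mesa} − 2x_{Largo}) − 21x_{Mesa}.
∂π/∂x_{Mesa} = 42 − 10x_{Mesa} − 2x_{Largo} = 0 ⇒ x_{Mesa} = 4.2 − 0.2x_{Largo}.
At x_{Largo} = 2: x_{Mesa} = 4.2 − 0.2·2 = 3.8.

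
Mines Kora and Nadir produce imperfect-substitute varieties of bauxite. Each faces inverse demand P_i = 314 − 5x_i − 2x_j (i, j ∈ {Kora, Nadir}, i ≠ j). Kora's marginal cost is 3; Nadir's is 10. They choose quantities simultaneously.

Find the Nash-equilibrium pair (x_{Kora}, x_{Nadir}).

26.0625, 25.1875

Mine Kora's profit: π = x_{Kora}(314 − 5x_{Kora} − 2x_{Nadir}) − 3x_{Kora}.
∂π/∂x_{Kora} = 311 − 10x_{Kora} − 2x_{Nadir} = 0 ⇒ x_{Kora} = 31.1 − 0.2x_{Nadir}.
Similarly x_{Nadir} = 30.4 − 0.2x_{Kora}.
Plugging x_{Nadir} into Kora's best response: x_{Kora} = 31.1 − 0.2(30.4 − 0.2x_{Kora}) ⇒ 0.96x_{Kora} = 25.02, so x_{Kora} = 26.0625.
Then x_{Nadir} = 30.4 − 0.2·26.0625 = 25.1875.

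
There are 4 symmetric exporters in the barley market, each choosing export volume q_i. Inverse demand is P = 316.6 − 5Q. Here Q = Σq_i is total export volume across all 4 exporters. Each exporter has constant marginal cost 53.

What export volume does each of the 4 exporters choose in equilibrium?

10.544

A representative exporter's profit is π_i = q_i(316.6 − 5Q) − 53q_i, with Q = q_i + Σ_{j≠i} q_j.
First-order condition: 263.6 − 10q_i − 5Σ_{j≠i} q_j = 0.
In a symmetric equilibrium every exporter chooses the same q, so Σ_{j≠i} q_j = 3q. The condition becomes 263.6 − 25q = 0, giving q = 263.6/25 = 10.544.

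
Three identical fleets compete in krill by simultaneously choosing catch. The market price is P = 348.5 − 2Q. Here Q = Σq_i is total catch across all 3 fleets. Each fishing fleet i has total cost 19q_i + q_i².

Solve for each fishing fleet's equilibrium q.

A representative fishing fleet's profit is π_i = q_i(348.5 − 2Q) − 19q_i − q_i², with Q = q_i + Σ_{j≠i} q_j.
First-order condition: 329.5 − 6q_i − 2Σ_{j≠i} q_j = 0.
Imposing symmetry (q_j = q for all j) turns Σ_{j≠i} q_j into 2q, so 329.5 = 10q and q = 32.95.

32.95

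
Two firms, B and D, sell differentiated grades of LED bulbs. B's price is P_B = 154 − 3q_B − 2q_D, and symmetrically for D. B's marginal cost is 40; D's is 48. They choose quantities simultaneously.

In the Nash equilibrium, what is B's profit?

652.6875

Firm B's profit: π = q_B(154 − 3q_B − 2q_D) − 40q_B.
∂π/∂q_B = 114 − 6q_B − 2q_D = 0 ⇒ q_B = 19 − (1/3)q_D.
Similarly q_D = 53/3 − (1/3)q_B.
Substituting the second reaction function into the first: q_B = 19 − (1/3)(53/3 − (1/3)q_B), which gives (8/9)q_B = 118/9 ⇒ q_B = 14.75.
Then q_D = 53/3 − (1/3)·14.75 = 12.75.
P_B = 154 − 3·14.75 − 2·12.75 = 84.25.
Profit = (84.25 − 40)·14.75 = 652.6875.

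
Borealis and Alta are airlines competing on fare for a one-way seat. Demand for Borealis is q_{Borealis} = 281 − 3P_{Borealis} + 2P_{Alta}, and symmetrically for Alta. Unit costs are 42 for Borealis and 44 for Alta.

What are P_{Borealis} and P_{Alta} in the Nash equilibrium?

Borealis's profit: π = (P_{Borealis} − 42)(281 − 3P_{Borealis} + 2P_{Alta}).
∂π/∂P_{Borealis} = 407 − 6P_{Borealis} + 2P_{Alta} = 0 ⇒ P_{Borealis} = 407/6 + (1/3)P_{Alta}.
Similarly P_{Alta} = 413/6 + (1/3)P_{Borealis}.
Substituting the second reaction function into the first: P_{Borealis} = 407/6 + (1/3)(413/6 + (1/3)P_{Borealis}), which gives (8/9)P_{Borealis} = 817/9 ⇒ P_{Borealis} = 102.125.
Then P_{Alta} = 413/6 + (1/3)·102.125 = 102.875.

102.125, 102.875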